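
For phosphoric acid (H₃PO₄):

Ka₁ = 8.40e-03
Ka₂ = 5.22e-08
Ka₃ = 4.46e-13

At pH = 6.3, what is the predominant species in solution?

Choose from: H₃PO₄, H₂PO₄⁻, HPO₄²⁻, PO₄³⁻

pKa₁ = 2.08, pKa₂ = 7.28, pKa₃ = 12.35. For a polyprotic acid the predominant species crosses at each pKa: below pKa_n the protonated form dominates, above it the deprotonated form does. At pH = 6.3, the predominant species is H₂PO₄⁻.

H₂PO₄⁻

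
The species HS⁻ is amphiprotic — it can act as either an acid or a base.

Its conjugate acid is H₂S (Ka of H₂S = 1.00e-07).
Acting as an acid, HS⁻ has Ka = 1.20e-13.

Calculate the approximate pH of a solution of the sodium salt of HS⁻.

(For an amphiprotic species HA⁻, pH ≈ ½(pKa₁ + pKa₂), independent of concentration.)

pKa₁ = -log(1.00e-07) = 7.00; pKa₂ = -log(1.20e-13) = 12.92. For an amphiprotic species, pH ≈ ½(pKa₁ + pKa₂) = ½(7.00 + 12.92) = 9.96.

pH = 9.96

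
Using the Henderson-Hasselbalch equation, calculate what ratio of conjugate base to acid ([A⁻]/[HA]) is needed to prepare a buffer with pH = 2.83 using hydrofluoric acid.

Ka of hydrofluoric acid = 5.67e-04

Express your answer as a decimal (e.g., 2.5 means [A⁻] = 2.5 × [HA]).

pKa = -log(5.67e-04) = 3.2464. pH = pKa + log([A⁻]/[HA]), so log([A⁻]/[HA]) = pH − pKa = 2.83 − 3.2464 = -0.4164. [A⁻]/[HA] = 10^(-0.4164) = 0.383

[A⁻]/[HA] = 0.383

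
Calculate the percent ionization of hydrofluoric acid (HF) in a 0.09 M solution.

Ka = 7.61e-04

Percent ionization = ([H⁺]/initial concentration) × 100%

Using Ka equilibrium: x² + Ka×x - Ka×C = 0. Solving: [H⁺] = 7.9041e-03. Percent = (7.9041e-03/0.09) × 100

Percent ionization = 8.78%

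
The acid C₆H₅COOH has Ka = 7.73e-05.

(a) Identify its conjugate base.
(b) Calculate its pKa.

(a) The conjugate base is formed by removing one H⁺ from C₆H₅COOH, giving C₆H₅COO⁻. (b) pKa = -log(Ka) = -log(7.73e-05) = 4.11.

Conjugate base: C₆H₅COO⁻; pK_a = 4.11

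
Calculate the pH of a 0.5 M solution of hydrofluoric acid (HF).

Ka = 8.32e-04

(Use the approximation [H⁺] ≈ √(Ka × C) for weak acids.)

[H⁺] = √(Ka × C) = √(8.32e-04 × 0.5) = 2.0396e-02. pH = -log(2.0396e-02)

pH = 1.69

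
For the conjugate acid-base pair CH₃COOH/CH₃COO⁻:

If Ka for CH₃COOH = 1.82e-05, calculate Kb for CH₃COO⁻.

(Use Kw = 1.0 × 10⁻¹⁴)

For a conjugate pair Ka × Kb = Kw, so Kb = Kw/Ka = 1.0 × 10⁻¹⁴ / 1.82e-05 = 5.49e-10.

K_b = 5.49e-10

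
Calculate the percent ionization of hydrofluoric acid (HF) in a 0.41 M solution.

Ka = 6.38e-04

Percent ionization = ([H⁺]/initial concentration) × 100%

Using Ka equilibrium: x² + Ka×x - Ka×C = 0. Solving: [H⁺] = 1.5858e-02. Percent = (1.5858e-02/0.41) × 100

Percent ionization = 3.87%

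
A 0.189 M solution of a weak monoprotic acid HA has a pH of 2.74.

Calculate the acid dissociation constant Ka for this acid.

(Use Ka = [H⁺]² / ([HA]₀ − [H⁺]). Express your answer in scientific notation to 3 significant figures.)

[H⁺] = 10^(−pH) = 10^(−2.74) = 1.820e-03 M. For HA ⇌ H⁺ + A⁻, Ka = [H⁺][A⁻]/[HA] = [H⁺]² / ([HA]₀ − [H⁺]) = (1.820e-03)² / (0.189 − 1.820e-03) = 1.77e-05.

K_a = 1.77e-05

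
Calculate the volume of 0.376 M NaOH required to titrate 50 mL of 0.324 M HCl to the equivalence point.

At equivalence: moles acid = moles base. moles HCl = 0.324 × 50/1000 = 0.0162 mol. V_base = moles / 0.376 × 1000 = 43.1 mL.

V_{base} = 43.1 mL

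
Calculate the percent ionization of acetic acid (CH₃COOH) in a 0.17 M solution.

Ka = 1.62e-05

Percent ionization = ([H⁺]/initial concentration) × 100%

Using Ka equilibrium: x² + Ka×x - Ka×C = 0. Solving: [H⁺] = 1.6514e-03. Percent = (1.6514e-03/0.17) × 100

Percent ionization = 0.971%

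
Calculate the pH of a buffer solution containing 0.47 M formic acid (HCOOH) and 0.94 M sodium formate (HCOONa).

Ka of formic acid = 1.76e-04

pKa = -log(1.76e-04) = 3.75. pH = pKa + log([A⁻]/[HA]) = 3.75 + log(0.94/0.47)

pH = 4.06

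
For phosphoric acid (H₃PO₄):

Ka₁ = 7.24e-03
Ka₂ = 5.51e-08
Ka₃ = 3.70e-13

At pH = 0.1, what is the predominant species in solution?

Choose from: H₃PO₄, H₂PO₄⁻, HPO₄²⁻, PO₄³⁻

pKa₁ = 2.14, pKa₂ = 7.26, pKa₃ = 12.43. For a polyprotic acid the predominant species crosses at each pKa: below pKa_n the protonated form dominates, above it the deprotonated form does. At pH = 0.1, the predominant species is H₃PO₄.

H₃PO₄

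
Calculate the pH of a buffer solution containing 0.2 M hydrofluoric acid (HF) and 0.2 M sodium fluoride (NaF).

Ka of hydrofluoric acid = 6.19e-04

pKa = -log(6.19e-04) = 3.21. pH = pKa + log([A⁻]/[HA]) = 3.21 + log(0.2/0.2)

pH = 3.21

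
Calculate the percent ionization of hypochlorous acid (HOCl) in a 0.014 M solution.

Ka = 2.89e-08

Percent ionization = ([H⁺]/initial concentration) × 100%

Using Ka equilibrium: x² + Ka×x - Ka×C = 0. Solving: [H⁺] = 2.0100e-05. Percent = (2.0100e-05/0.014) × 100

Percent ionization = 0.144%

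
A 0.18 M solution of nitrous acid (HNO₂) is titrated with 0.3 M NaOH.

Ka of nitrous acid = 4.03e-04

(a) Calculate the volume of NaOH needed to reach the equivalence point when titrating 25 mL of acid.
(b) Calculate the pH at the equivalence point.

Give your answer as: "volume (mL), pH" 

moles acid = 0.18 × 25/1000 = 0.0045 mol; V_base = moles/0.3 × 1000 = 15.0 mL. At equivalence only the conjugate base is present: [A⁻] = 0.0045/0.040 = 1.1250e-01 M. Kb = Kw/Ka = 2.48e-11; [OH⁻] = √(Kb × [A⁻]) = 1.6708e-06; pOH = 5.78; pH = 14 - pOH = 8.22.

V = 15.0 mL, pH = 8.22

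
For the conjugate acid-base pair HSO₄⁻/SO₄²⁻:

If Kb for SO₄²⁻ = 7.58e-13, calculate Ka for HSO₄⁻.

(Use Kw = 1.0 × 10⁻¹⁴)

For a conjugate pair Ka × Kb = Kw, so Ka = Kw/Kb = 1.0 × 10⁻¹⁴ / 7.58e-13 = 1.32e-02.

K_a = 1.32e-02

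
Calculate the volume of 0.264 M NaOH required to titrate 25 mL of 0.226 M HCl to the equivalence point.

At equivalence: moles acid = moles base. moles HCl = 0.226 × 25/1000 = 0.00565 mol. V_base = moles / 0.264 × 1000 = 21.4 mL.

V_{base} = 21.4 mL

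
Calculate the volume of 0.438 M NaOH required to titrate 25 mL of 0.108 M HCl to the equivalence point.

At equivalence: moles acid = moles base. moles HCl = 0.108 × 25/1000 = 0.0027 mol. V_base = moles / 0.438 × 1000 = 6.2 mL.

V_{base} = 6.2 mL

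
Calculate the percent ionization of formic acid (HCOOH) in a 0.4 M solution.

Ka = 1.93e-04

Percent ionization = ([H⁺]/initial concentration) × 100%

Using Ka equilibrium: x² + Ka×x - Ka×C = 0. Solving: [H⁺] = 8.6904e-03. Percent = (8.6904e-03/0.4) × 100

Percent ionization = 2.17%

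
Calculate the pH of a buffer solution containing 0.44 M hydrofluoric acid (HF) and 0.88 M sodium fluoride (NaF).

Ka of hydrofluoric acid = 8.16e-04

pKa = -log(8.16e-04) = 3.09. pH = pKa + log([A⁻]/[HA]) = 3.09 + log(0.88/0.44)

pH = 3.39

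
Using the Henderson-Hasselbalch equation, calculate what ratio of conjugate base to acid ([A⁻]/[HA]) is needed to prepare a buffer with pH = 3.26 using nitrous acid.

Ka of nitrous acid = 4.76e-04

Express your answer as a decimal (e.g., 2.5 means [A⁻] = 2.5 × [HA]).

pKa = -log(4.76e-04) = 3.3224. pH = pKa + log([A⁻]/[HA]), so log([A⁻]/[HA]) = pH − pKa = 3.26 − 3.3224 = -0.0624. [A⁻]/[HA] = 10^(-0.0624) = 0.866

[A⁻]/[HA] = 0.866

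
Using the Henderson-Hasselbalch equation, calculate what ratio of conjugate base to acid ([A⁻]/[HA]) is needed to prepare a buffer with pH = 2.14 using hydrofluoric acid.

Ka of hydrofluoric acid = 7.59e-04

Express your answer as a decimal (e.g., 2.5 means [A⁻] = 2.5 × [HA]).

pKa = -log(7.59e-04) = 3.1198. pH = pKa + log([A⁻]/[HA]), so log([A⁻]/[HA]) = pH − pKa = 2.14 − 3.1198 = -0.9798. [A⁻]/[HA] = 10^(-0.9798) = 0.105

[A⁻]/[HA] = 0.105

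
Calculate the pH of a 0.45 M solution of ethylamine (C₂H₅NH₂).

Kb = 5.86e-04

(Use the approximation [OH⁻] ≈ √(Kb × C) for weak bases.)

[OH⁻] = √(Kb × C) = √(5.86e-04 × 0.45) = 1.6239e-02. pOH = 1.79, pH = 14 - pOH

pH = 12.21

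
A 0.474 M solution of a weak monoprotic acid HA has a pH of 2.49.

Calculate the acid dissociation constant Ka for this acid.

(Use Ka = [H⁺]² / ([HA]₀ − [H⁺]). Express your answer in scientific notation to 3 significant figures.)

[H⁺] = 10^(−pH) = 10^(−2.49) = 3.236e-03 M. For HA ⇌ H⁺ + A⁻, Ka = [H⁺][A⁻]/[HA] = [H⁺]² / ([HA]₀ − [H⁺]) = (3.236e-03)² / (0.474 − 3.236e-03) = 2.22e-05.

K_a = 2.22e-05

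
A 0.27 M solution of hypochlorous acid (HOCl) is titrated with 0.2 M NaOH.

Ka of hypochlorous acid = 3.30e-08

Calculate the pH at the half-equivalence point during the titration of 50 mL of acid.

At half-equivalence [HA] = [A⁻], so Henderson-Hasselbalch gives pH = pKa = -log(3.30e-08) = 7.48.

pH = pKa = 7.48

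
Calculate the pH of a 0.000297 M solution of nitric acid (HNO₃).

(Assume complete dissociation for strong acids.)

[H⁺] = 0.000297 M for strong acid. pH = -log[H⁺] = -log(0.000297)

pH = 3.53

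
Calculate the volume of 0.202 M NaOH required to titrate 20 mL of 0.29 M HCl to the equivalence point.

At equivalence: moles acid = moles base. moles HCl = 0.29 × 20/1000 = 0.0058 mol. V_base = moles / 0.202 × 1000 = 28.7 mL.

V_{base} = 28.7 mL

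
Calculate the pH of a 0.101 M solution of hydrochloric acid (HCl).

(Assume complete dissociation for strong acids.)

[H⁺] = 0.101 M for strong acid. pH = -log[H⁺] = -log(0.101)

pH = 1.00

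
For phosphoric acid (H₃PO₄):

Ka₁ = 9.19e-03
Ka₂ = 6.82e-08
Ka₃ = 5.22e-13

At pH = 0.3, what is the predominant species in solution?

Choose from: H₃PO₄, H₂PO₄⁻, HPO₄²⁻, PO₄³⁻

pKa₁ = 2.04, pKa₂ = 7.17, pKa₃ = 12.28. For a polyprotic acid the predominant species crosses at each pKa: below pKa_n the protonated form dominates, above it the deprotonated form does. At pH = 0.3, the predominant species is H₃PO₄.

H₃PO₄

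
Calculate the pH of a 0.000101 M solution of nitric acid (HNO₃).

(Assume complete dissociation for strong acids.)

[H⁺] = 0.000101 M for strong acid. pH = -log[H⁺] = -log(0.000101)

pH = 4.00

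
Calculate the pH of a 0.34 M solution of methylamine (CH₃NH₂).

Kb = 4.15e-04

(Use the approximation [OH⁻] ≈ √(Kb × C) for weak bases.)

[OH⁻] = √(Kb × C) = √(4.15e-04 × 0.34) = 1.1879e-02. pOH = 1.93, pH = 14 - pOH

pH = 12.07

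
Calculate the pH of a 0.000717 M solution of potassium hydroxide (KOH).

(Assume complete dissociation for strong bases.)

[OH⁻] = 0.000717 M for strong base. pOH = -log[OH⁻] = 3.14, pH = 14 - pOH

pH = 10.86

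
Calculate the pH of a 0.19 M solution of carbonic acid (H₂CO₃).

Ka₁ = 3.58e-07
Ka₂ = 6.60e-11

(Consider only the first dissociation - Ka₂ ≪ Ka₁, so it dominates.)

First dissociation dominates. From Ka₁ = [H⁺][HA⁻]/[H₂A], x² + Ka₁·x − Ka₁·C = 0 with C = 0.19 M and Ka₁ = 3.58e-07. Solving: [H⁺] = (−Ka₁ + √(Ka₁² + 4·Ka₁·C)) / 2 = 2.6063e-04 M. pH = -log(2.6063e-04) = 3.58.

pH = 3.58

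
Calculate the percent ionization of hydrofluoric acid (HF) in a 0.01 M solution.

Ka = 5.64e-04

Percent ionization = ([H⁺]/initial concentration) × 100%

Using Ka equilibrium: x² + Ka×x - Ka×C = 0. Solving: [H⁺] = 2.1096e-03. Percent = (2.1096e-03/0.01) × 100

Percent ionization = 21.1%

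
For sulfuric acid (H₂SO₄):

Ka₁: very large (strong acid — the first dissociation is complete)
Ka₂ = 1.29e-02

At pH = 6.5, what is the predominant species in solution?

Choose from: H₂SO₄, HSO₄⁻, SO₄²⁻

The first dissociation is complete, so H₂SO₄ itself is never the predominant species in water; pKa₂ = -log(1.29e-02) = 1.89. For a polyprotic acid the predominant species crosses at each pKa: below pKa_n the protonated form dominates, above it the deprotonated form does. At pH = 6.5, the predominant species is SO₄²⁻.

SO₄²⁻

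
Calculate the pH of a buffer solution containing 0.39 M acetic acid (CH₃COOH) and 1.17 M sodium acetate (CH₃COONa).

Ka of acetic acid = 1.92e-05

pKa = -log(1.92e-05) = 4.72. pH = pKa + log([A⁻]/[HA]) = 4.72 + log(1.17/0.39)

pH = 5.19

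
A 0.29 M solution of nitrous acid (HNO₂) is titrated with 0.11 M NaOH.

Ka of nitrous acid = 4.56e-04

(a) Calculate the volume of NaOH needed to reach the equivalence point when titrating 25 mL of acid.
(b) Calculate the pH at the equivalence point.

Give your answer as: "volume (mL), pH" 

moles acid = 0.29 × 25/1000 = 0.00725 mol; V_base = moles/0.11 × 1000 = 65.9 mL. At equivalence only the conjugate base is present: [A⁻] = 0.00725/0.091 = 7.9750e-02 M. Kb = Kw/Ka = 2.19e-11; [OH⁻] = √(Kb × [A⁻]) = 1.3225e-06; pOH = 5.88; pH = 14 - pOH = 8.12.

V = 65.9 mL, pH = 8.12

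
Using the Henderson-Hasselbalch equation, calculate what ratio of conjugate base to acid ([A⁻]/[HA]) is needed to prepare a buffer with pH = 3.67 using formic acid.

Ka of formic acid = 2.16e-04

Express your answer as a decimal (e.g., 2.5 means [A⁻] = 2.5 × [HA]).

pKa = -log(2.16e-04) = 3.6655. pH = pKa + log([A⁻]/[HA]), so log([A⁻]/[HA]) = pH − pKa = 3.67 − 3.6655 = 0.0045. [A⁻]/[HA] = 10^(0.0045) = 1.01

[A⁻]/[HA] = 1.01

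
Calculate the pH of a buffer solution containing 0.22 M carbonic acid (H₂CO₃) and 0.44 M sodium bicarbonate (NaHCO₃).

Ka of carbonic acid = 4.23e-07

pKa = -log(4.23e-07) = 6.37. pH = pKa + log([A⁻]/[HA]) = 6.37 + log(0.44/0.22)

pH = 6.67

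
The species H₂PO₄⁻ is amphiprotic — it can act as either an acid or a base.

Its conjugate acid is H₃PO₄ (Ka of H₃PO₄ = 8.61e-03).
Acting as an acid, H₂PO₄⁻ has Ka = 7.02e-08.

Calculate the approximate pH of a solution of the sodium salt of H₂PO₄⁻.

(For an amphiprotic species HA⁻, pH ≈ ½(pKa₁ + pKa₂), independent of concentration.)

pKa₁ = -log(8.61e-03) = 2.06; pKa₂ = -log(7.02e-08) = 7.15. For an amphiprotic species, pH ≈ ½(pKa₁ + pKa₂) = ½(2.06 + 7.15) = 4.61.

pH = 4.61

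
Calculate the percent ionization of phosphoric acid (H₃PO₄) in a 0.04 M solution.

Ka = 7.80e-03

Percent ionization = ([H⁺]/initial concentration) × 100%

Using Ka equilibrium: x² + Ka×x - Ka×C = 0. Solving: [H⁺] = 1.4189e-02. Percent = (1.4189e-02/0.04) × 100

Percent ionization = 35.5%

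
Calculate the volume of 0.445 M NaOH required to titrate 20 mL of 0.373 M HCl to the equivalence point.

At equivalence: moles acid = moles base. moles HCl = 0.373 × 20/1000 = 0.00746 mol. V_base = moles / 0.445 × 1000 = 16.8 mL.

V_{base} = 16.8 mL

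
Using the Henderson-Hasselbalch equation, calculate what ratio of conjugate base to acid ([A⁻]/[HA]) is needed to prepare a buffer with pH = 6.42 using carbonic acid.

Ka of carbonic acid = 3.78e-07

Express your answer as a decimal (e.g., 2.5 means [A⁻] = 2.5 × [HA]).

pKa = -log(3.78e-07) = 6.4225. pH = pKa + log([A⁻]/[HA]), so log([A⁻]/[HA]) = pH − pKa = 6.42 − 6.4225 = -0.0025. [A⁻]/[HA] = 10^(-0.0025) = 0.994

[A⁻]/[HA] = 0.994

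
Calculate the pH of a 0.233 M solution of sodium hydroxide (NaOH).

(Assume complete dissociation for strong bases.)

[OH⁻] = 0.233 M for strong base. pOH = -log[OH⁻] = 0.63, pH = 14 - pOH

pH = 13.37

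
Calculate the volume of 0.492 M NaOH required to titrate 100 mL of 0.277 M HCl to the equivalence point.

At equivalence: moles acid = moles base. moles HCl = 0.277 × 100/1000 = 0.0277 mol. V_base = moles / 0.492 × 1000 = 56.3 mL.

V_{base} = 56.3 mL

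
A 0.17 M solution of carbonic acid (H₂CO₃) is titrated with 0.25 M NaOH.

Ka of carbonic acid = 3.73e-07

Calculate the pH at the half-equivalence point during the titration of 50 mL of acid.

At half-equivalence [HA] = [A⁻], so Henderson-Hasselbalch gives pH = pKa = -log(3.73e-07) = 6.43.

pH = pKa = 6.43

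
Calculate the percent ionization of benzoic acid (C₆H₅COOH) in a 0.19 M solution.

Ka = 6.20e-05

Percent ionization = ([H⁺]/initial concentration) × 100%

Using Ka equilibrium: x² + Ka×x - Ka×C = 0. Solving: [H⁺] = 3.4013e-03. Percent = (3.4013e-03/0.19) × 100

Percent ionization = 1.79%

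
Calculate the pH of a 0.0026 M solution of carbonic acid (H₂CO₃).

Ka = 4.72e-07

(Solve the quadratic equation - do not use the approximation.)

x² + Ka×x - Ka×C = 0. Using quadratic formula: [H⁺] = 3.4796e-05

pH = 4.46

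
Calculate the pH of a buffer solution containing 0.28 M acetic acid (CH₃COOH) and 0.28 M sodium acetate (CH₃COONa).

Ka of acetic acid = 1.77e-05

pKa = -log(1.77e-05) = 4.75. pH = pKa + log([A⁻]/[HA]) = 4.75 + log(0.28/0.28)

pH = 4.75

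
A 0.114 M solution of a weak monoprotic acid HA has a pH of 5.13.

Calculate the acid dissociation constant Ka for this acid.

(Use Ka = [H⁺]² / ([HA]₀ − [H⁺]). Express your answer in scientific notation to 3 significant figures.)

[H⁺] = 10^(−pH) = 10^(−5.13) = 7.413e-06 M. For HA ⇌ H⁺ + A⁻, Ka = [H⁺][A⁻]/[HA] = [H⁺]² / ([HA]₀ − [H⁺]) = (7.413e-06)² / (0.114 − 7.413e-06) = 4.82e-10.

K_a = 4.82e-10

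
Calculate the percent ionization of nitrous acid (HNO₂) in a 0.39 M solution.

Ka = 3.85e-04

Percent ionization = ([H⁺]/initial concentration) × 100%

Using Ka equilibrium: x² + Ka×x - Ka×C = 0. Solving: [H⁺] = 1.2063e-02. Percent = (1.2063e-02/0.39) × 100

Percent ionization = 3.09%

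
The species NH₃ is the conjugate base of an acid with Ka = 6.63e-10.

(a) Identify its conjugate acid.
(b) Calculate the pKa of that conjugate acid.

(a) The conjugate acid is formed by adding one H⁺ to NH₃, giving NH₄⁺. (b) pKa = -log(Ka) = -log(6.63e-10) = 9.18.

Conjugate acid: NH₄⁺; pK_a = 9.18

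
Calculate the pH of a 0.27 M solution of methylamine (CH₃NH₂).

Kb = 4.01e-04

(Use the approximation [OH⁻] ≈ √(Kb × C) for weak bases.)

[OH⁻] = √(Kb × C) = √(4.01e-04 × 0.27) = 1.0405e-02. pOH = 1.98, pH = 14 - pOH

pH = 12.02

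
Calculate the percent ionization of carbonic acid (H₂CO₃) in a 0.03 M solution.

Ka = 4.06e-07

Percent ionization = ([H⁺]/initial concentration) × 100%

Using Ka equilibrium: x² + Ka×x - Ka×C = 0. Solving: [H⁺] = 1.1016e-04. Percent = (1.1016e-04/0.03) × 100

Percent ionization = 0.367%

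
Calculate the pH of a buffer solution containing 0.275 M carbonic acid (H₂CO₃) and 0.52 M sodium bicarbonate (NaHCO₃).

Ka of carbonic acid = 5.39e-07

pKa = -log(5.39e-07) = 6.27. pH = pKa + log([A⁻]/[HA]) = 6.27 + log(0.52/0.275)

pH = 6.55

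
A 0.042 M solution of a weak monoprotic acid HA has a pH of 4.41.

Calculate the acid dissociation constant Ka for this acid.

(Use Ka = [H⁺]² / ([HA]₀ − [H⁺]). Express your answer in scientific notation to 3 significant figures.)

[H⁺] = 10^(−pH) = 10^(−4.41) = 3.890e-05 M. For HA ⇌ H⁺ + A⁻, Ka = [H⁺][A⁻]/[HA] = [H⁺]² / ([HA]₀ − [H⁺]) = (3.890e-05)² / (0.042 − 3.890e-05) = 3.61e-08.

K_a = 3.61e-08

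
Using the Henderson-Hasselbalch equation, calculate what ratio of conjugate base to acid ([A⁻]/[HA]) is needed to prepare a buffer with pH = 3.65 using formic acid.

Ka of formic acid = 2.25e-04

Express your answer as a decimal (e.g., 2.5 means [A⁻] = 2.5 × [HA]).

pKa = -log(2.25e-04) = 3.6478. pH = pKa + log([A⁻]/[HA]), so log([A⁻]/[HA]) = pH − pKa = 3.65 − 3.6478 = 0.0022. [A⁻]/[HA] = 10^(0.0022) = 1.01

[A⁻]/[HA] = 1.01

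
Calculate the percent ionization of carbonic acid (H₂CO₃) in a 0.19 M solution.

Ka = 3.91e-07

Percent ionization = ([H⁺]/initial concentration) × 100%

Using Ka equilibrium: x² + Ka×x - Ka×C = 0. Solving: [H⁺] = 2.7237e-04. Percent = (2.7237e-04/0.19) × 100

Percent ionization = 0.143%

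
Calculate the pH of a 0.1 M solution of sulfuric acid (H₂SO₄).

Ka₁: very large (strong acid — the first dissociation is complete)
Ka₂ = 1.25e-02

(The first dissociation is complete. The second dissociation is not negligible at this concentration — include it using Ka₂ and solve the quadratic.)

First dissociation is complete: [H⁺]₀ = [HSO₄⁻]₀ = C = 0.1 M. Second dissociation HSO₄⁻ ⇌ H⁺ + SO₄²⁻: let x = [SO₄²⁻]. Ka₂ = (C + x)·x / (C − x) = 1.25e-02 → x² + (C + Ka₂)·x − Ka₂·C = 0 → x² + 0.11250·x − 1.250e-03 = 0. x = (−0.11250 + √(0.11250² + 4 × 1.250e-03)) / 2 = 1.0188e-02 M. [H⁺] = C + x = 0.1 + 1.0188e-02 = 1.1019e-01 M. pH = -log(1.1019e-01) = 0.96.

pH = 0.96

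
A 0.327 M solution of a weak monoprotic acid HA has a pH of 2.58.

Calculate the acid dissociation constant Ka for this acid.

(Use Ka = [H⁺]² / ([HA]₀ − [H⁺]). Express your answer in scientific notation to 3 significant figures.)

[H⁺] = 10^(−pH) = 10^(−2.58) = 2.630e-03 M. For HA ⇌ H⁺ + A⁻, Ka = [H⁺][A⁻]/[HA] = [H⁺]² / ([HA]₀ − [H⁺]) = (2.630e-03)² / (0.327 − 2.630e-03) = 2.13e-05.

K_a = 2.13e-05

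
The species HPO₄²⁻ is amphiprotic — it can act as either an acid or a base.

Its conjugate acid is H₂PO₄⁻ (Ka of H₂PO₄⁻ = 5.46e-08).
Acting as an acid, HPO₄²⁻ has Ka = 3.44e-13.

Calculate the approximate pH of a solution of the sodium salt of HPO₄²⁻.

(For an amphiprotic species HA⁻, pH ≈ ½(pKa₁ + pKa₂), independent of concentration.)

pKa₁ = -log(5.46e-08) = 7.26; pKa₂ = -log(3.44e-13) = 12.46. For an amphiprotic species, pH ≈ ½(pKa₁ + pKa₂) = ½(7.26 + 12.46) = 9.86.

pH = 9.86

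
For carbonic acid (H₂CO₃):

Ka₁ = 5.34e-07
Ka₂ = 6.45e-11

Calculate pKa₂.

pKa₂ = -log(Ka₂) = -log(6.45e-11) = 10.19.

pK_{a2} = 10.19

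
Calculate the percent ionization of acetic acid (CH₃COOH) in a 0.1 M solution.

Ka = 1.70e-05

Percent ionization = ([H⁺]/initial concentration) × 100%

Using Ka equilibrium: x² + Ka×x - Ka×C = 0. Solving: [H⁺] = 1.2954e-03. Percent = (1.2954e-03/0.1) × 100

Percent ionization = 1.3%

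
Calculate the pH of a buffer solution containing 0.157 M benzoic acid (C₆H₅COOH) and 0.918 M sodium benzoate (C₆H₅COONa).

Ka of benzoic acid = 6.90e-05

pKa = -log(6.90e-05) = 4.16. pH = pKa + log([A⁻]/[HA]) = 4.16 + log(0.918/0.157)

pH = 4.93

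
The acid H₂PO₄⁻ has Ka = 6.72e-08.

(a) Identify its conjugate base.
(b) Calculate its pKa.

(a) The conjugate base is formed by removing one H⁺ from H₂PO₄⁻, giving HPO₄²⁻. (b) pKa = -log(Ka) = -log(6.72e-08) = 7.17.

Conjugate base: HPO₄²⁻; pK_a = 7.17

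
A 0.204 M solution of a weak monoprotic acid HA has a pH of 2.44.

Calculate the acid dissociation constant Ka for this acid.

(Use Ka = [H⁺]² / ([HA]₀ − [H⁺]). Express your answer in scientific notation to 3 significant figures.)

[H⁺] = 10^(−pH) = 10^(−2.44) = 3.631e-03 M. For HA ⇌ H⁺ + A⁻, Ka = [H⁺][A⁻]/[HA] = [H⁺]² / ([HA]₀ − [H⁺]) = (3.631e-03)² / (0.204 − 3.631e-03) = 6.58e-05.

K_a = 6.58e-05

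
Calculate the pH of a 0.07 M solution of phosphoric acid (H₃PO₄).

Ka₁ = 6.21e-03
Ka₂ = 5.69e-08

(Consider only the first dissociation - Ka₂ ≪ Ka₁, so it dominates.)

First dissociation dominates. From Ka₁ = [H⁺][HA⁻]/[H₂A], x² + Ka₁·x − Ka₁·C = 0 with C = 0.07 M and Ka₁ = 6.21e-03. Solving: [H⁺] = (−Ka₁ + √(Ka₁² + 4·Ka₁·C)) / 2 = 1.7974e-02 M. pH = -log(1.7974e-02) = 1.75.

pH = 1.75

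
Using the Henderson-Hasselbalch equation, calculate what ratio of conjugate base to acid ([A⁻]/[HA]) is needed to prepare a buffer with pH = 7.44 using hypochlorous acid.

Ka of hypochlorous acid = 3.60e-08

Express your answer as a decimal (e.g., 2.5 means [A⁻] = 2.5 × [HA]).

pKa = -log(3.60e-08) = 7.4437. pH = pKa + log([A⁻]/[HA]), so log([A⁻]/[HA]) = pH − pKa = 7.44 − 7.4437 = -0.0037. [A⁻]/[HA] = 10^(-0.0037) = 0.992

[A⁻]/[HA] = 0.992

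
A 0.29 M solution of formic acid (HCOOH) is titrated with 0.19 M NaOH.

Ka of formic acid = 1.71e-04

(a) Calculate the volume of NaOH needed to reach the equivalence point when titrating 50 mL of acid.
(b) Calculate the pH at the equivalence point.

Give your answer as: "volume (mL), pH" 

moles acid = 0.29 × 50/1000 = 0.0145 mol; V_base = moles/0.19 × 1000 = 76.3 mL. At equivalence only the conjugate base is present: [A⁻] = 0.0145/0.126 = 1.1479e-01 M. Kb = Kw/Ka = 5.85e-11; [OH⁻] = √(Kb × [A⁻]) = 2.5909e-06; pOH = 5.59; pH = 14 - pOH = 8.41.

V = 76.3 mL, pH = 8.41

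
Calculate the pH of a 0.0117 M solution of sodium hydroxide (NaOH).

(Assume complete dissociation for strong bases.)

[OH⁻] = 0.0117 M for strong base. pOH = -log[OH⁻] = 1.93, pH = 14 - pOH

pH = 12.07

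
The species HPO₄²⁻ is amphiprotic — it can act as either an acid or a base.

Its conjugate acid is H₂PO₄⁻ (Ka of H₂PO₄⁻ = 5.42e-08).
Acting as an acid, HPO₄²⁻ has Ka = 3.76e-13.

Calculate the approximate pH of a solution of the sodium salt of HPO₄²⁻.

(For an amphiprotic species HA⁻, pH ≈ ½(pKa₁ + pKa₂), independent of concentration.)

pKa₁ = -log(5.42e-08) = 7.27; pKa₂ = -log(3.76e-13) = 12.42. For an amphiprotic species, pH ≈ ½(pKa₁ + pKa₂) = ½(7.27 + 12.42) = 9.85.

pH = 9.85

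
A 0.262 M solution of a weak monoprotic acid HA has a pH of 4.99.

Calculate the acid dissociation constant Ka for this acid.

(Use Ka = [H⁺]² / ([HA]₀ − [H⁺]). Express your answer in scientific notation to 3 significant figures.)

[H⁺] = 10^(−pH) = 10^(−4.99) = 1.023e-05 M. For HA ⇌ H⁺ + A⁻, Ka = [H⁺][A⁻]/[HA] = [H⁺]² / ([HA]₀ − [H⁺]) = (1.023e-05)² / (0.262 − 1.023e-05) = 4.00e-10.

K_a = 4.00e-10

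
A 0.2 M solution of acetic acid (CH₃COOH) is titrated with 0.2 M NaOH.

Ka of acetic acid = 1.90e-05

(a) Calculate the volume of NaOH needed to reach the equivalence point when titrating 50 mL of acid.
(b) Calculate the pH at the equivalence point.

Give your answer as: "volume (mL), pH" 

moles acid = 0.2 × 50/1000 = 0.01 mol; V_base = moles/0.2 × 1000 = 50.0 mL. At equivalence only the conjugate base is present: [A⁻] = 0.01/0.100 = 1.0000e-01 M. Kb = Kw/Ka = 5.26e-10; [OH⁻] = √(Kb × [A⁻]) = 7.2548e-06; pOH = 5.14; pH = 14 - pOH = 8.86.

V = 50.0 mL, pH = 8.86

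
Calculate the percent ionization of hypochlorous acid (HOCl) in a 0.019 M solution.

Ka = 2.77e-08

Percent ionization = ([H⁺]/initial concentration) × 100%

Using Ka equilibrium: x² + Ka×x - Ka×C = 0. Solving: [H⁺] = 2.2927e-05. Percent = (2.2927e-05/0.019) × 100

Percent ionization = 0.121%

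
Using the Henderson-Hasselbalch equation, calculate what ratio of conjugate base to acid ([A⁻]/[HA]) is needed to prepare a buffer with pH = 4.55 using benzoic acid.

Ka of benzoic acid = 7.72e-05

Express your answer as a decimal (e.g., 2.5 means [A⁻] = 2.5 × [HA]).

pKa = -log(7.72e-05) = 4.1124. pH = pKa + log([A⁻]/[HA]), so log([A⁻]/[HA]) = pH − pKa = 4.55 − 4.1124 = 0.4376. [A⁻]/[HA] = 10^(0.4376) = 2.74

[A⁻]/[HA] = 2.74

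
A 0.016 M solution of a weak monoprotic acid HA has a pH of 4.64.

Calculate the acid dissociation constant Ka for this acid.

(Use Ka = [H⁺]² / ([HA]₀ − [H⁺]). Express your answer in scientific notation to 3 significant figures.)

[H⁺] = 10^(−pH) = 10^(−4.64) = 2.291e-05 M. For HA ⇌ H⁺ + A⁻, Ka = [H⁺][A⁻]/[HA] = [H⁺]² / ([HA]₀ − [H⁺]) = (2.291e-05)² / (0.016 − 2.291e-05) = 3.28e-08.

K_a = 3.28e-08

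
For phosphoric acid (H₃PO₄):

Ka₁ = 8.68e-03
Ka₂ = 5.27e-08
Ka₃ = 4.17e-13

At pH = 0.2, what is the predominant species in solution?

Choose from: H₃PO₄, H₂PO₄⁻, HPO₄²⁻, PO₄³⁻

pKa₁ = 2.06, pKa₂ = 7.28, pKa₃ = 12.38. For a polyprotic acid the predominant species crosses at each pKa: below pKa_n the protonated form dominates, above it the deprotonated form does. At pH = 0.2, the predominant species is H₃PO₄.

H₃PO₄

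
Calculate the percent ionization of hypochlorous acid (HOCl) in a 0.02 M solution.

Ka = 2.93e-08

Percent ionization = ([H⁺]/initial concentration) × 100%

Using Ka equilibrium: x² + Ka×x - Ka×C = 0. Solving: [H⁺] = 2.4193e-05. Percent = (2.4193e-05/0.02) × 100

Percent ionization = 0.121%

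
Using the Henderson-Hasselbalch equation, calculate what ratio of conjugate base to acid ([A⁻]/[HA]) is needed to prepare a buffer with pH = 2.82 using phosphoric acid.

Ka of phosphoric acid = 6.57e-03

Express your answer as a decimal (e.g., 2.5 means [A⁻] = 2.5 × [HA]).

pKa = -log(6.57e-03) = 2.1824. pH = pKa + log([A⁻]/[HA]), so log([A⁻]/[HA]) = pH − pKa = 2.82 − 2.1824 = 0.6376. [A⁻]/[HA] = 10^(0.6376) = 4.34

[A⁻]/[HA] = 4.34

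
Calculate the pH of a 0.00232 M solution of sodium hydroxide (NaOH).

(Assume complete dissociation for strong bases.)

[OH⁻] = 0.00232 M for strong base. pOH = -log[OH⁻] = 2.63, pH = 14 - pOH

pH = 11.37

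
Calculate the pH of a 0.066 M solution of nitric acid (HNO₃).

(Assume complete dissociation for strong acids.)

[H⁺] = 0.066 M for strong acid. pH = -log[H⁺] = -log(0.066)

pH = 1.18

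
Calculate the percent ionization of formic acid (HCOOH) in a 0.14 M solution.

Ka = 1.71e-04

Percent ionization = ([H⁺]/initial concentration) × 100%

Using Ka equilibrium: x² + Ka×x - Ka×C = 0. Solving: [H⁺] = 4.8081e-03. Percent = (4.8081e-03/0.14) × 100

Percent ionization = 3.43%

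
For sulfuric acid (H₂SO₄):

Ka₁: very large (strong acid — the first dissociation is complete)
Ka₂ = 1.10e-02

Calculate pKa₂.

pKa₂ = -log(Ka₂) = -log(1.10e-02) = 1.96.

pK_{a2} = 1.96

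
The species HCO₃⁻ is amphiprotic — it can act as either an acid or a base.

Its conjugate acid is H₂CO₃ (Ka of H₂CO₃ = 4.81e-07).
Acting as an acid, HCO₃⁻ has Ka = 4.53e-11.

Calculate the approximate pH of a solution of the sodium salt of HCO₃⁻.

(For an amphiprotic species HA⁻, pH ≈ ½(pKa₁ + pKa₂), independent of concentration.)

pKa₁ = -log(4.81e-07) = 6.32; pKa₂ = -log(4.53e-11) = 10.34. For an amphiprotic species, pH ≈ ½(pKa₁ + pKa₂) = ½(6.32 + 10.34) = 8.33.

pH = 8.33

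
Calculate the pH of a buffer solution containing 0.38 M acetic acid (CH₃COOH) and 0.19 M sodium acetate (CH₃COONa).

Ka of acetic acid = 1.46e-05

pKa = -log(1.46e-05) = 4.84. pH = pKa + log([A⁻]/[HA]) = 4.84 + log(0.19/0.38)

pH = 4.53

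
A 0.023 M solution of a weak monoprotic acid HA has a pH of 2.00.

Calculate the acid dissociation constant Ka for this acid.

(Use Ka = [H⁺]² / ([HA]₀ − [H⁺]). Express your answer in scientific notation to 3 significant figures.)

[H⁺] = 10^(−pH) = 10^(−2.00) = 1.000e-02 M. For HA ⇌ H⁺ + A⁻, Ka = [H⁺][A⁻]/[HA] = [H⁺]² / ([HA]₀ − [H⁺]) = (1.000e-02)² / (0.023 − 1.000e-02) = 7.69e-03.

K_a = 7.69e-03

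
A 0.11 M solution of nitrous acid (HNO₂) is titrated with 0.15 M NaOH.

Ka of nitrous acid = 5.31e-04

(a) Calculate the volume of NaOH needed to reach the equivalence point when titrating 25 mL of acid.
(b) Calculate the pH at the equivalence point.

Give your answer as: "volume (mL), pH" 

moles acid = 0.11 × 25/1000 = 0.00275 mol; V_base = moles/0.15 × 1000 = 18.3 mL. At equivalence only the conjugate base is present: [A⁻] = 0.00275/0.043 = 6.3462e-02 M. Kb = Kw/Ka = 1.88e-11; [OH⁻] = √(Kb × [A⁻]) = 1.0932e-06; pOH = 5.96; pH = 14 - pOH = 8.04.

V = 18.3 mL, pH = 8.04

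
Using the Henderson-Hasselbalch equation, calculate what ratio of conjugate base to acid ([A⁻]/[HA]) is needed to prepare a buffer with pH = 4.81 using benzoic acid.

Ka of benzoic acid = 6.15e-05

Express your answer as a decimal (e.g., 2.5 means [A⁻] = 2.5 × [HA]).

pKa = -log(6.15e-05) = 4.2111. pH = pKa + log([A⁻]/[HA]), so log([A⁻]/[HA]) = pH − pKa = 4.81 − 4.2111 = 0.5989. [A⁻]/[HA] = 10^(0.5989) = 3.97

[A⁻]/[HA] = 3.97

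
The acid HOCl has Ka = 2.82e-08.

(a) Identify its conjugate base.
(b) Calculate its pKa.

(a) The conjugate base is formed by removing one H⁺ from HOCl, giving OCl⁻. (b) pKa = -log(Ka) = -log(2.82e-08) = 7.55.

Conjugate base: OCl⁻; pK_a = 7.55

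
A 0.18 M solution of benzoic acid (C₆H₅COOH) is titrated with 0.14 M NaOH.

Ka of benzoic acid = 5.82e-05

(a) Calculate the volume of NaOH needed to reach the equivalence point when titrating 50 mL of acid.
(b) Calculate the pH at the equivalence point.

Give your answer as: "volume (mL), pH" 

moles acid = 0.18 × 50/1000 = 0.009 mol; V_base = moles/0.14 × 1000 = 64.3 mL. At equivalence only the conjugate base is present: [A⁻] = 0.009/0.114 = 7.8750e-02 M. Kb = Kw/Ka = 1.72e-10; [OH⁻] = √(Kb × [A⁻]) = 3.6784e-06; pOH = 5.43; pH = 14 - pOH = 8.57.

V = 64.3 mL, pH = 8.57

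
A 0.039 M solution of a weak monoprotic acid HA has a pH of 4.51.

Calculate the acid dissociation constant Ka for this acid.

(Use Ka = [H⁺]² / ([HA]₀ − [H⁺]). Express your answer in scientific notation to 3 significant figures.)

[H⁺] = 10^(−pH) = 10^(−4.51) = 3.090e-05 M. For HA ⇌ H⁺ + A⁻, Ka = [H⁺][A⁻]/[HA] = [H⁺]² / ([HA]₀ − [H⁺]) = (3.090e-05)² / (0.039 − 3.090e-05) = 2.45e-08.

K_a = 2.45e-08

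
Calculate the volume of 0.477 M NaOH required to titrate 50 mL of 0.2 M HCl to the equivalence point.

At equivalence: moles acid = moles base. moles HCl = 0.2 × 50/1000 = 0.01 mol. V_base = moles / 0.477 × 1000 = 21.0 mL.

V_{base} = 21.0 mL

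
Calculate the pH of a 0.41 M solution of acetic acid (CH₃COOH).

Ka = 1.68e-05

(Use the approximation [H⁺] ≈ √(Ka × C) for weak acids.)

[H⁺] = √(Ka × C) = √(1.68e-05 × 0.41) = 2.6245e-03. pH = -log(2.6245e-03)

pH = 2.58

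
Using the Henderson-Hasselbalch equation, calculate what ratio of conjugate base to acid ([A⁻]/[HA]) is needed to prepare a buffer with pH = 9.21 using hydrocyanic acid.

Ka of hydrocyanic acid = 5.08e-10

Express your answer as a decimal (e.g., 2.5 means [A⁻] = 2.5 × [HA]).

pKa = -log(5.08e-10) = 9.2941. pH = pKa + log([A⁻]/[HA]), so log([A⁻]/[HA]) = pH − pKa = 9.21 − 9.2941 = -0.0841. [A⁻]/[HA] = 10^(-0.0841) = 0.824

[A⁻]/[HA] = 0.824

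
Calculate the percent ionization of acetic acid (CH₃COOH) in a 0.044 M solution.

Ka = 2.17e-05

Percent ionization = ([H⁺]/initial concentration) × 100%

Using Ka equilibrium: x² + Ka×x - Ka×C = 0. Solving: [H⁺] = 9.6635e-04. Percent = (9.6635e-04/0.044) × 100

Percent ionization = 2.2%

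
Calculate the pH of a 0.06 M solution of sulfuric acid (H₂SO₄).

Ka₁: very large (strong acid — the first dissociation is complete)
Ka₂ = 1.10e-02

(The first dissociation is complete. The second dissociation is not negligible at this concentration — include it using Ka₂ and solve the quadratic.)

First dissociation is complete: [H⁺]₀ = [HSO₄⁻]₀ = C = 0.06 M. Second dissociation HSO₄⁻ ⇌ H⁺ + SO₄²⁻: let x = [SO₄²⁻]. Ka₂ = (C + x)·x / (C − x) = 1.10e-02 → x² + (C + Ka₂)·x − Ka₂·C = 0 → x² + 0.07100·x − 6.600e-04 = 0. x = (−0.07100 + √(0.07100² + 4 × 6.600e-04)) / 2 = 8.3207e-03 M. [H⁺] = C + x = 0.06 + 8.3207e-03 = 6.8321e-02 M. pH = -log(6.8321e-02) = 1.17.

pH = 1.17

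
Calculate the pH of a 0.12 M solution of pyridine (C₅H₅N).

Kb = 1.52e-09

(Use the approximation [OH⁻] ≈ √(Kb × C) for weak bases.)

[OH⁻] = √(Kb × C) = √(1.52e-09 × 0.12) = 1.3506e-05. pOH = 4.87, pH = 14 - pOH

pH = 9.13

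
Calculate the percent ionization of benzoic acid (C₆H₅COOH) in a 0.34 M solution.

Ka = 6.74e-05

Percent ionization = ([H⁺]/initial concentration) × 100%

Using Ka equilibrium: x² + Ka×x - Ka×C = 0. Solving: [H⁺] = 4.7535e-03. Percent = (4.7535e-03/0.34) × 100

Percent ionization = 1.4%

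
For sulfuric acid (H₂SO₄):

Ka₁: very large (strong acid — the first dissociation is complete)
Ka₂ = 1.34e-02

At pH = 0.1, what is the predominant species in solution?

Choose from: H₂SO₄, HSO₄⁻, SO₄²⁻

The first dissociation is complete, so H₂SO₄ itself is never the predominant species in water; pKa₂ = -log(1.34e-02) = 1.87. For a polyprotic acid the predominant species crosses at each pKa: below pKa_n the protonated form dominates, above it the deprotonated form does. At pH = 0.1, the predominant species is HSO₄⁻.

HSO₄⁻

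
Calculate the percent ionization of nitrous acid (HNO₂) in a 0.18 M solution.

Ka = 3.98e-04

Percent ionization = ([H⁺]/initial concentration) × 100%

Using Ka equilibrium: x² + Ka×x - Ka×C = 0. Solving: [H⁺] = 8.2674e-03. Percent = (8.2674e-03/0.18) × 100

Percent ionization = 4.59%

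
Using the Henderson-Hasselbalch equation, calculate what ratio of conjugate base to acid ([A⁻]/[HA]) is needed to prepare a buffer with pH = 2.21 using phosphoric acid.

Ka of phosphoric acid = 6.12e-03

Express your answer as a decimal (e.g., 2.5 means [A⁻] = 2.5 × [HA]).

pKa = -log(6.12e-03) = 2.2132. pH = pKa + log([A⁻]/[HA]), so log([A⁻]/[HA]) = pH − pKa = 2.21 − 2.2132 = -0.0032. [A⁻]/[HA] = 10^(-0.0032) = 0.993

[A⁻]/[HA] = 0.993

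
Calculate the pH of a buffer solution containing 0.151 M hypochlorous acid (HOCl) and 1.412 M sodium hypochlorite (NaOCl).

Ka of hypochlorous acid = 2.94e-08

pKa = -log(2.94e-08) = 7.53. pH = pKa + log([A⁻]/[HA]) = 7.53 + log(1.412/0.151)

pH = 8.50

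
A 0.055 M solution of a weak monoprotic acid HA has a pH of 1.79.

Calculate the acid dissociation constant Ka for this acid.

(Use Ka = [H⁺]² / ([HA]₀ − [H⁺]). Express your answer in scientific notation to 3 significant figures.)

[H⁺] = 10^(−pH) = 10^(−1.79) = 1.622e-02 M. For HA ⇌ H⁺ + A⁻, Ka = [H⁺][A⁻]/[HA] = [H⁺]² / ([HA]₀ − [H⁺]) = (1.622e-02)² / (0.055 − 1.622e-02) = 6.78e-03.

K_a = 6.78e-03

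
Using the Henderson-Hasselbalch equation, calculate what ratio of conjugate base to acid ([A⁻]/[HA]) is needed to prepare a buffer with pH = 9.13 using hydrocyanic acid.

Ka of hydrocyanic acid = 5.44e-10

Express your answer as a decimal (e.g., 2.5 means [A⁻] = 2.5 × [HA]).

pKa = -log(5.44e-10) = 9.2644. pH = pKa + log([A⁻]/[HA]), so log([A⁻]/[HA]) = pH − pKa = 9.13 − 9.2644 = -0.1344. [A⁻]/[HA] = 10^(-0.1344) = 0.734

[A⁻]/[HA] = 0.734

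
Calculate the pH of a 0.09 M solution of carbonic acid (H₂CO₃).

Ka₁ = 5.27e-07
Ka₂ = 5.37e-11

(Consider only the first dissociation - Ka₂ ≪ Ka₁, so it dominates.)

First dissociation dominates. From Ka₁ = [H⁺][HA⁻]/[H₂A], x² + Ka₁·x − Ka₁·C = 0 with C = 0.09 M and Ka₁ = 5.27e-07. Solving: [H⁺] = (−Ka₁ + √(Ka₁² + 4·Ka₁·C)) / 2 = 2.1752e-04 M. pH = -log(2.1752e-04) = 3.66.

pH = 3.66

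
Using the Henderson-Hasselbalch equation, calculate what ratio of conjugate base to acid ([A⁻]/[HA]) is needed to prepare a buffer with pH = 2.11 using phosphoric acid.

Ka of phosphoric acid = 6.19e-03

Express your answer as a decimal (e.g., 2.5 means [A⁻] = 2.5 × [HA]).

pKa = -log(6.19e-03) = 2.2083. pH = pKa + log([A⁻]/[HA]), so log([A⁻]/[HA]) = pH − pKa = 2.11 − 2.2083 = -0.0983. [A⁻]/[HA] = 10^(-0.0983) = 0.797

[A⁻]/[HA] = 0.797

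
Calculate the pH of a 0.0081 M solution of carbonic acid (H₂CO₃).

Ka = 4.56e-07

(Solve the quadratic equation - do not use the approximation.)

x² + Ka×x - Ka×C = 0. Using quadratic formula: [H⁺] = 6.0547e-05

pH = 4.22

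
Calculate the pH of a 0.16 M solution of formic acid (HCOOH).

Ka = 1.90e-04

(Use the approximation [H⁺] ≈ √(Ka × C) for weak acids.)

[H⁺] = √(Ka × C) = √(1.90e-04 × 0.16) = 5.5136e-03. pH = -log(5.5136e-03)

pH = 2.26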